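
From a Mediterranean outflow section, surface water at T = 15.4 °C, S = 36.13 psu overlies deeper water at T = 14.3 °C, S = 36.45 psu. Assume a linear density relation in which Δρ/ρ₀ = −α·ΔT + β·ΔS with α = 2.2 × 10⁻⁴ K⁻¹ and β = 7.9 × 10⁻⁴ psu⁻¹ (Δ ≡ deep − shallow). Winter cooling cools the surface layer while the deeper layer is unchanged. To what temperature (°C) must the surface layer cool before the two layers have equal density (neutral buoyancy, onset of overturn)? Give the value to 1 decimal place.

Neutral buoyancy requires Δρ = 0, i.e. −α(T_deep − T_surf′) + β(S_deep − S_surf) = 0.
T_surf′ = T_deep − (β/α)·ΔS = 14.3 − (7.9 × 10⁻⁴/2.2 × 10⁻⁴)·(+0.32) = 13.151 °C.
Cooling required: 15.4 − (13.151) = 2.249 °C.

13.2 °C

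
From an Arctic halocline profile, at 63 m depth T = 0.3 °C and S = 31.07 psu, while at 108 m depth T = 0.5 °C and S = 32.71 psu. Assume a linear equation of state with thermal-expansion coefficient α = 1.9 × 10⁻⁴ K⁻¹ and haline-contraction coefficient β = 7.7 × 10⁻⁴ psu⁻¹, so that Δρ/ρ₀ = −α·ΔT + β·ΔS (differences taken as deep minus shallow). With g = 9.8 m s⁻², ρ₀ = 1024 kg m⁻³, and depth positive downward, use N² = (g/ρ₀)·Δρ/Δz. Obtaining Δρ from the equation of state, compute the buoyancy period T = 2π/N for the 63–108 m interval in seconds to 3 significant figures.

ΔT = +0.2 K, ΔS = +1.64 psu (deep − shallow).
Δρ/ρ₀ = −αΔT + βΔS = -3.80 × 10⁻⁵ + 1.2628 × 10⁻³ = 1.2248 × 10⁻³, so Δρ ≈ 1.254 kg m⁻³.
N² = (g/ρ₀)·Δρ/Δz = g·(Δρ/ρ₀)/Δz = 9.8 × 1.2248 × 10⁻³ / 45 = 2.6673 × 10⁻⁴ s⁻².
N = √(2.6673 × 10⁻⁴) = 0.016332 rad s⁻¹ → T = 2π/N = 384.72 s ≈ 385 s.

385 s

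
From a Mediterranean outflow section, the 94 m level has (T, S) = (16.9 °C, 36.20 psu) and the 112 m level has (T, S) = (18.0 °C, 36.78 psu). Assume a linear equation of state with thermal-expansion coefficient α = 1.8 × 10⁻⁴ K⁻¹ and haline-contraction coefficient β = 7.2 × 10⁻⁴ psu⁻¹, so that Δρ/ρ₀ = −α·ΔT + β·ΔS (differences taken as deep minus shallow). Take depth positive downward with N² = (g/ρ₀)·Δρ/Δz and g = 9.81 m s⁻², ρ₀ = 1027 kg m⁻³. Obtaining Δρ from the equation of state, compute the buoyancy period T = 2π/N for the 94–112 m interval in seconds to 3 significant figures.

574 s

ΔT = +1.1 K, ΔS = +0.58 psu (deep − shallow).
Δρ/ρ₀ = −αΔT + βΔS = -1.98 × 10⁻⁴ + 4.176 × 10⁻⁴ = 2.196 × 10⁻⁴, so Δρ ≈ 0.2255 kg m⁻³.
N² = (g/ρ₀)·Δρ/Δz = g·(Δρ/ρ₀)/Δz = 9.81 × 2.196 × 10⁻⁴ / 18 = 1.1968 × 10⁻⁴ s⁻².
N = √(1.1968 × 10⁻⁴) = 0.010940 rad s⁻¹ → T = 2π/N = 574.33 s ≈ 574 s.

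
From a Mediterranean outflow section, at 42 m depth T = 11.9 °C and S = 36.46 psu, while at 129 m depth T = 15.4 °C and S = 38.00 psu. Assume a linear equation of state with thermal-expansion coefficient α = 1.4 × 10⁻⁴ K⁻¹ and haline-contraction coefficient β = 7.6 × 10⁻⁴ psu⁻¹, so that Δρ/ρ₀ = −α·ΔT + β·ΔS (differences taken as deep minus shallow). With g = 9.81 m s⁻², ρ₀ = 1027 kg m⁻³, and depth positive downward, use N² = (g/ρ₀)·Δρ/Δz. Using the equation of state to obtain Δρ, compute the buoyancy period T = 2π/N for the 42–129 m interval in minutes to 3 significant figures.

12.0 min

ΔT = +3.5 K, ΔS = +1.54 psu (deep − shallow).
Δρ/ρ₀ = −αΔT + βΔS = -4.90 × 10⁻⁴ + 1.1704 × 10⁻³ = 6.804 × 10⁻⁴, so Δρ ≈ 0.6988 kg m⁻³.
N² = (g/ρ₀)·Δρ/Δz = g·(Δρ/ρ₀)/Δz = 9.81 × 6.804 × 10⁻⁴ / 87 = 7.6721 × 10⁻⁵ s⁻².
N = √(7.6721 × 10⁻⁵) = 8.7591 × 10⁻³ rad s⁻¹ → T = 2π/N = 717.33 s = 11.956 min ≈ 12.0 min.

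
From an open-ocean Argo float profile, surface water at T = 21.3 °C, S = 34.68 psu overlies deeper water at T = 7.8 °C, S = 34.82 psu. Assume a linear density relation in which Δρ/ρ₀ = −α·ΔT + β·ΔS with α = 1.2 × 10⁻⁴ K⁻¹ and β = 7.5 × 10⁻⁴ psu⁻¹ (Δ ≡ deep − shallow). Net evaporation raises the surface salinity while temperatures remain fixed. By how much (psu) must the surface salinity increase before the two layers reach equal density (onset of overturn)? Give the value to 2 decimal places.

2.30 psu

Neutral buoyancy requires −α(T_deep − T_surf) + β(S_deep − S_surf′) = 0.
S_surf′ = S_deep − (α/β)·ΔT = 34.82 − (1.2 × 10⁻⁴/7.5 × 10⁻⁴)·(-13.5) = 36.9800 psu.
Increase required: 36.9800 − 34.68 = 2.3000 psu.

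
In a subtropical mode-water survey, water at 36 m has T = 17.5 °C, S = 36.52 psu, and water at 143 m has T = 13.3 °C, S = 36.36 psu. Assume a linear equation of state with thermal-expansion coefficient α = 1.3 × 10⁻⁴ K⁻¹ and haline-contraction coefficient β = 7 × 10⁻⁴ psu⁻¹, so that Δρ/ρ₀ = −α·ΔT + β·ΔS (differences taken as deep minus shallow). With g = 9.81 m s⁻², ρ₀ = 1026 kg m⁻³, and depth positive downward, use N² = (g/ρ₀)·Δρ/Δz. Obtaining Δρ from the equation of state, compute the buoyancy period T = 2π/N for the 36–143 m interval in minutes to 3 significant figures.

ΔT = -4.2 K, ΔS = -0.16 psu (deep − shallow).
Δρ/ρ₀ = −αΔT + βΔS = 5.46 × 10⁻⁴ − 1.12 × 10⁻⁴ = 4.34 × 10⁻⁴, so Δρ ≈ 0.4453 kg m⁻³.
N² = (g/ρ₀)·Δρ/Δz = g·(Δρ/ρ₀)/Δz = 9.81 × 4.34 × 10⁻⁴ / 107 = 3.9790 × 10⁻⁵ s⁻².
N = √(3.9790 × 10⁻⁵) = 6.3079 × 10⁻³ rad s⁻¹ → T = 2π/N = 996.08 s = 16.601 min ≈ 16.6 min.

16.6 min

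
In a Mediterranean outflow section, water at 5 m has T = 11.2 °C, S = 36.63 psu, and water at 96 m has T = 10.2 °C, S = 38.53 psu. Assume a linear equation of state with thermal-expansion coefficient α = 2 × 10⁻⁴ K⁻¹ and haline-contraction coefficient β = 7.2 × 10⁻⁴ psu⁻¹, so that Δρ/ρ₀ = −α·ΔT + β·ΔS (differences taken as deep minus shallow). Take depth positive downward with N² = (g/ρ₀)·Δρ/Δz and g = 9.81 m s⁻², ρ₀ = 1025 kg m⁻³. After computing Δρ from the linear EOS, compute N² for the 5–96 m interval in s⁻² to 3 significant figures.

1.69 × 10⁻⁴ s⁻²

ΔT = -1.0 K, ΔS = +1.90 psu (deep − shallow).
Δρ/ρ₀ = −αΔT + βΔS = 2.00 × 10⁻⁴ + 1.368 × 10⁻³ = 1.568 × 10⁻³, so Δρ ≈ 1.607 kg m⁻³.
N² = (g/ρ₀)·Δρ/Δz = g·(Δρ/ρ₀)/Δz = 9.81 × 1.568 × 10⁻³ / 91 = 1.6903 × 10⁻⁴ s⁻² ≈ 1.69 × 10⁻⁴ s⁻².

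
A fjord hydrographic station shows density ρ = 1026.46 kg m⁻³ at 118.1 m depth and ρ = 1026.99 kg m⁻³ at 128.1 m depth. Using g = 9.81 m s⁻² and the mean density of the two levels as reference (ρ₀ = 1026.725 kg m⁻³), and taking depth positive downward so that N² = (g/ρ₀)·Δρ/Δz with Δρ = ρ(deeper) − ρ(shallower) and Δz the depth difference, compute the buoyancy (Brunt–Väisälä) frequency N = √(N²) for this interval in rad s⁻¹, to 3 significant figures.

Δρ = 1026.99 − 1026.46 = 0.53 kg m⁻³ over Δz = 128.1 − 118.1 = 10 m.
N² = (9.81/1026.725) × (0.53/10) = 5.0640 × 10⁻⁴ s⁻².
N = √(5.0640 × 10⁻⁴) = 0.022503 rad s⁻¹ ≈ 0.0225 rad s⁻¹.

0.0225 rad s⁻¹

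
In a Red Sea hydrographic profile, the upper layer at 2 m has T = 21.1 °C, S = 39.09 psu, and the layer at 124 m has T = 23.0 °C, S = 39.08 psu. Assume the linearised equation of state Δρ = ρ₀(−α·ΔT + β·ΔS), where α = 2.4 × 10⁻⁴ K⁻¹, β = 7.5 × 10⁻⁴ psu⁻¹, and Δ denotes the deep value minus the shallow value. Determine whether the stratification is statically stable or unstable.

unstable

ΔT = 23.0 − 21.1 = +1.9 K and ΔS = 39.08 − 39.09 = -0.01 psu (deep − shallow).
−αΔT = -4.56 × 10⁻⁴; βΔS = -7.50 × 10⁻⁶; sum Δρ/ρ₀ = -4.635 × 10⁻⁴.
Δρ/ρ₀ < 0, so Δρ < 0: deeper water is lighter → statically unstable; the column would overturn.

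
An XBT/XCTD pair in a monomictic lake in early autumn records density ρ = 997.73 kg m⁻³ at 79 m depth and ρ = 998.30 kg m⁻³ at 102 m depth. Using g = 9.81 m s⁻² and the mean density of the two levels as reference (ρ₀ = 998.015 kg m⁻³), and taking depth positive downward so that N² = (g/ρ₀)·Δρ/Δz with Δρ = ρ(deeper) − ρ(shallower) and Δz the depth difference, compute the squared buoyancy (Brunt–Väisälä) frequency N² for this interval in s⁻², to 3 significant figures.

Δρ = 998.30 − 997.73 = 0.57 kg m⁻³ over Δz = 102 − 79 = 23 m.
N² = (9.81/998.015) × (0.57/23) = 2.4360 × 10⁻⁴ s⁻² ≈ 2.44 × 10⁻⁴ s⁻².
N² > 0, so the interval is statically stable.

2.44 × 10⁻⁴ s⁻²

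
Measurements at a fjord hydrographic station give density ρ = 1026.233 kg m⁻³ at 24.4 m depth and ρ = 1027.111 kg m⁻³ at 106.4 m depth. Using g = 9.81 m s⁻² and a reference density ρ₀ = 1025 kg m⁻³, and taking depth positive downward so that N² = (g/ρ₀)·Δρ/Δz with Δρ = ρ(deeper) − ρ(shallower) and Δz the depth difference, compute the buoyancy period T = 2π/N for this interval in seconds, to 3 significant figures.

Δρ = 1027.111 − 1026.233 = 0.878 kg m⁻³ over Δz = 106.4 − 24.4 = 82 m.
N² = (9.81/1025) × (0.878/82) = 1.0248 × 10⁻⁴ s⁻².
N = √(1.0248 × 10⁻⁴) = 0.010123 rad s⁻¹, so T = 2π/N = 620.68 s ≈ 621 s.

621 s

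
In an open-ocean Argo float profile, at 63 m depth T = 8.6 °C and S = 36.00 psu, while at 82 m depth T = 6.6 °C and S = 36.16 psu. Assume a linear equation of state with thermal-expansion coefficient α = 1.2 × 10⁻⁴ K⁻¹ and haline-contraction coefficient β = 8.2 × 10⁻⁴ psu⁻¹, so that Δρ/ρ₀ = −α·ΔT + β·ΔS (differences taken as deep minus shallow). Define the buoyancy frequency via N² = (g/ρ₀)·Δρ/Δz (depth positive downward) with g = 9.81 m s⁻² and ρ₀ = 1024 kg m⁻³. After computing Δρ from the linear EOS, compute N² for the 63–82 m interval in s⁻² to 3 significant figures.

ΔT = -2.0 K, ΔS = +0.16 psu (deep − shallow).
Δρ/ρ₀ = −αΔT + βΔS = 2.40 × 10⁻⁴ + 1.312 × 10⁻⁴ = 3.712 × 10⁻⁴, so Δρ ≈ 0.3801 kg m⁻³.
N² = (g/ρ₀)·Δρ/Δz = g·(Δρ/ρ₀)/Δz = 9.81 × 3.712 × 10⁻⁴ / 19 = 1.9166 × 10⁻⁴ s⁻² ≈ 1.92 × 10⁻⁴ s⁻².

1.92 × 10⁻⁴ s⁻²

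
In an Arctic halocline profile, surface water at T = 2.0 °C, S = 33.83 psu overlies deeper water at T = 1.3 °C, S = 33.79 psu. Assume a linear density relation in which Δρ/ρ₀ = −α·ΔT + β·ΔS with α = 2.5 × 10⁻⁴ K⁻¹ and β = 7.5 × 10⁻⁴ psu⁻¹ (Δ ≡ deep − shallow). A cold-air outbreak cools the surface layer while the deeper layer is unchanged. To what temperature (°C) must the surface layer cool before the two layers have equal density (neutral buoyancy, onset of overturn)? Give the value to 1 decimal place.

1.4 °C

Neutral buoyancy requires Δρ = 0, i.e. −α(T_deep − T_surf′) + β(S_deep − S_surf) = 0.
T_surf′ = T_deep − (β/α)·ΔS = 1.3 − (7.5 × 10⁻⁴/2.5 × 10⁻⁴)·(-0.04) = 1.420 °C.
Cooling required: 2.0 − (1.420) = 0.580 °C.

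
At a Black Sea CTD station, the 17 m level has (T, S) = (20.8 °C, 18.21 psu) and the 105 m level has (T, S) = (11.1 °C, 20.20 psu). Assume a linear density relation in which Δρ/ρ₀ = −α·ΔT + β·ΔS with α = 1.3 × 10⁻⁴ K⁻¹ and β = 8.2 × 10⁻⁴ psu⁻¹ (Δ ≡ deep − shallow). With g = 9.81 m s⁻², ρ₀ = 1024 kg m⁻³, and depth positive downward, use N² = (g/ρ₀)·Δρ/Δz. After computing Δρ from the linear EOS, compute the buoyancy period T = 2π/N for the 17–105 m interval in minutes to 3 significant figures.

ΔT = -9.7 K, ΔS = +1.99 psu (deep − shallow).
Δρ/ρ₀ = −αΔT + βΔS = 1.261 × 10⁻³ + 1.6318 × 10⁻³ = 2.8928 × 10⁻³, so Δρ ≈ 2.962 kg m⁻³.
N² = (g/ρ₀)·Δρ/Δz = g·(Δρ/ρ₀)/Δz = 9.81 × 2.8928 × 10⁻³ / 88 = 3.2248 × 10⁻⁴ s⁻².
N = √(3.2248 × 10⁻⁴) = 0.017958 rad s⁻¹ → T = 2π/N = 349.88 s = 5.8313 min ≈ 5.83 min.

5.83 min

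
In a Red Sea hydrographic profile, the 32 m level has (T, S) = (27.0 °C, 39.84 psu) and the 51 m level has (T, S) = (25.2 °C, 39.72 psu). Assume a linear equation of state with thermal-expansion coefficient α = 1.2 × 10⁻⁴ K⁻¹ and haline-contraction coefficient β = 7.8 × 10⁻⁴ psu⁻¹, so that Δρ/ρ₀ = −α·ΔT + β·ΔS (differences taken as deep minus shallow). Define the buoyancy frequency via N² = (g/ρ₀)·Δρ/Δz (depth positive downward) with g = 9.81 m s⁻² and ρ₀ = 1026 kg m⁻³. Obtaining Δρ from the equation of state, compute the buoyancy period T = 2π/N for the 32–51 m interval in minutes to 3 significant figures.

ΔT = -1.8 K, ΔS = -0.12 psu (deep − shallow).
Δρ/ρ₀ = −αΔT + βΔS = 2.16 × 10⁻⁴ − 9.36 × 10⁻⁵ = 1.224 × 10⁻⁴, so Δρ ≈ 0.1256 kg m⁻³.
N² = (g/ρ₀)·Δρ/Δz = g·(Δρ/ρ₀)/Δz = 9.81 × 1.224 × 10⁻⁴ / 19 = 6.3197 × 10⁻⁵ s⁻².
N = √(6.3197 × 10⁻⁵) = 7.9497 × 10⁻³ rad s⁻¹ → T = 2π/N = 790.37 s = 13.173 min ≈ 13.2 min.

13.2 min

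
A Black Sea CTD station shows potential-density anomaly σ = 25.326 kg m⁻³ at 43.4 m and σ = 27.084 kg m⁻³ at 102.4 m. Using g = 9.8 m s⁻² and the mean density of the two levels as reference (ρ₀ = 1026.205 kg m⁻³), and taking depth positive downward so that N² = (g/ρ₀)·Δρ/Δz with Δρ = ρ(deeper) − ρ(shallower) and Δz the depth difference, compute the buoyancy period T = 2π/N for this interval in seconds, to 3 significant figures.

372 s

Δρ = 1027.084 − 1025.326 = 1.758 kg m⁻³ over Δz = 102.4 − 43.4 = 59 m.
N² = (9.8/1026.205) × (1.758/59) = 2.8455 × 10⁻⁴ s⁻².
N = √(2.8455 × 10⁻⁴) = 0.016869 rad s⁻¹, so T = 2π/N = 372.47 s ≈ 372 s.
A positive N² confirms static stability across the interval.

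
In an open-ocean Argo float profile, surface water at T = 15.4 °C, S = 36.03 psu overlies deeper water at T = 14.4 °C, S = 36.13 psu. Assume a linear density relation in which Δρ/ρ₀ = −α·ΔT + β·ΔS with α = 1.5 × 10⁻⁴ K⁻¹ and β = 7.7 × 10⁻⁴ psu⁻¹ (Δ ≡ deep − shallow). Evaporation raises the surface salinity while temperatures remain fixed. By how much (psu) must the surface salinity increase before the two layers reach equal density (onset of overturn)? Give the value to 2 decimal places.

0.29 psu

Neutral buoyancy requires −α(T_deep − T_surf) + β(S_deep − S_surf′) = 0.
S_surf′ = S_deep − (α/β)·ΔT = 36.13 − (1.5 × 10⁻⁴/7.7 × 10⁻⁴)·(-1.0) = 36.3248 psu.
Increase required: 36.3248 − 36.03 = 0.2948 psu.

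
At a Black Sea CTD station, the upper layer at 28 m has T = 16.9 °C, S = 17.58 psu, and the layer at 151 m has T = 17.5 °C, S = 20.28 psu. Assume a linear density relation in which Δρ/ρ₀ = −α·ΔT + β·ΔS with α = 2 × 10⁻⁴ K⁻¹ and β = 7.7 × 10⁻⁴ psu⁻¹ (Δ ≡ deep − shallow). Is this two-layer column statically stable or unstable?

ΔT = 17.5 − 16.9 = +0.6 K and ΔS = 20.28 − 17.58 = +2.70 psu (deep − shallow).
−αΔT = -1.20 × 10⁻⁴; βΔS = 2.079 × 10⁻³; sum Δρ/ρ₀ = 1.959 × 10⁻³.
Δρ/ρ₀ > 0, so Δρ > 0: deeper water is denser → statically stable.

stable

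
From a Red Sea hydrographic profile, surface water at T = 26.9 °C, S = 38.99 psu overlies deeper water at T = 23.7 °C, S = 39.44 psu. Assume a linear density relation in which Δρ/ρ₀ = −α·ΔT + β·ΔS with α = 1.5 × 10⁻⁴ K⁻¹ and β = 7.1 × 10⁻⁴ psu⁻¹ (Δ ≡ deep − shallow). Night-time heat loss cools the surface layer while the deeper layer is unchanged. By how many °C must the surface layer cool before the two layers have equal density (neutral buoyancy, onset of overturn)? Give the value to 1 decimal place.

Neutral buoyancy requires Δρ = 0, i.e. −α(T_deep − T_surf′) + β(S_deep − S_surf) = 0.
T_surf′ = T_deep − (β/α)·ΔS = 23.7 − (7.1 × 10⁻⁴/1.5 × 10⁻⁴)·(+0.45) = 21.570 °C.
Cooling required: 26.9 − (21.570) = 5.330 °C.

5.3 °C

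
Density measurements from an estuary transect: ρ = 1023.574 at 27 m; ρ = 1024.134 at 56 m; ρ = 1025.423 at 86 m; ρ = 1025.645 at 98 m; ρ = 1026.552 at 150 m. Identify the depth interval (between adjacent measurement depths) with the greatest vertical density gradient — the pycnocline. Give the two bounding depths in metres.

Compute the density gradient over each adjacent pair:
  27–56 m: Δρ/Δz = 0.560/29 = 0.019 kg m⁻⁴
  56–86 m: Δρ/Δz = 1.289/30 = 0.043 kg m⁻⁴
  86–98 m: Δρ/Δz = 0.222/12 = 0.018 kg m⁻⁴
  98–150 m: Δρ/Δz = 0.907/52 = 0.017 kg m⁻⁴
The largest gradient is in the 56–86 m interval — the pycnocline.

56–86 m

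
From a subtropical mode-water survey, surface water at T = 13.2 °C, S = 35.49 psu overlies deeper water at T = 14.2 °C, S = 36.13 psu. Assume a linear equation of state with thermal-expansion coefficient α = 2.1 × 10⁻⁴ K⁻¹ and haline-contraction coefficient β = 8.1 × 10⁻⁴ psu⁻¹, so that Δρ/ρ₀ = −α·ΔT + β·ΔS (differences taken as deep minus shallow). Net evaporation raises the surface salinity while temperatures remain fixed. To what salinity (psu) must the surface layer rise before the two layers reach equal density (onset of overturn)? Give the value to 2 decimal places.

Neutral buoyancy requires −α(T_deep − T_surf) + β(S_deep − S_surf′) = 0.
S_surf′ = S_deep − (α/β)·ΔT = 36.13 − (2.1 × 10⁻⁴/8.1 × 10⁻⁴)·(+1.0) = 35.8707 psu.
Increase required: 35.8707 − 35.49 = 0.3807 psu.

35.87 psu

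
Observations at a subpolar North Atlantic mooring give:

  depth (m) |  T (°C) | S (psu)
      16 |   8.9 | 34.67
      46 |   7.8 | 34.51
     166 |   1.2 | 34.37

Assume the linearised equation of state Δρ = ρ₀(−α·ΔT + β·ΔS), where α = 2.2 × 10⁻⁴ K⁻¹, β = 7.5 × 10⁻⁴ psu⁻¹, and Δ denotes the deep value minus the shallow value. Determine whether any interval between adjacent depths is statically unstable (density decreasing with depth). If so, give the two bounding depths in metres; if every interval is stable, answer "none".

Evaluate Δρ/ρ₀ = −αΔT + βΔS across each adjacent pair:
  16–46 m: −αΔT+βΔS = −(2.2 × 10⁻⁴)(-1.1)+(7.5 × 10⁻⁴)(-0.16) = 1.2 × 10⁻⁴ → stable
  46–166 m: −αΔT+βΔS = −(2.2 × 10⁻⁴)(-6.6)+(7.5 × 10⁻⁴)(-0.14) = 1.3 × 10⁻³ → stable
Every interval has Δρ > 0: the column is stably stratified throughout.

none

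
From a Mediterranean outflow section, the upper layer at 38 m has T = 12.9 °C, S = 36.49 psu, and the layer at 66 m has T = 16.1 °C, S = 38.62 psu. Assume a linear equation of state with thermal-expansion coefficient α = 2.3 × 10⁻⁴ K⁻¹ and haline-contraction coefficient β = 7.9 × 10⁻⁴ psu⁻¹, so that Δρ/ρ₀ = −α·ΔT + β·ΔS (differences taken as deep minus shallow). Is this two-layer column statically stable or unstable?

ΔT = 16.1 − 12.9 = +3.2 K and ΔS = 38.62 − 36.49 = +2.13 psu (deep − shallow).
−αΔT = -7.36 × 10⁻⁴; βΔS = 1.6827 × 10⁻³; sum Δρ/ρ₀ = 9.467 × 10⁻⁴.
Δρ/ρ₀ > 0, so Δρ > 0: deeper water is denser → statically stable.

stable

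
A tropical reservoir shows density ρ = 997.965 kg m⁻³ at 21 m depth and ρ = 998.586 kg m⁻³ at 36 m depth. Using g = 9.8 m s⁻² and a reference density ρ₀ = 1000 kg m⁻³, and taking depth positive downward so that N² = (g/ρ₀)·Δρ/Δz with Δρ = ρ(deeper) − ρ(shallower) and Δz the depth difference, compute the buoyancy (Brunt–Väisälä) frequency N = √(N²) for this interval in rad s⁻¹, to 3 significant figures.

Δρ = 998.586 − 997.965 = 0.621 kg m⁻³ over Δz = 36 − 21 = 15 m.
N² = (9.8/1000) × (0.621/15) = 4.0572 × 10⁻⁴ s⁻².
N = √(4.0572 × 10⁻⁴) = 0.020142 rad s⁻¹ ≈ 0.0201 rad s⁻¹.

0.0201 rad s⁻¹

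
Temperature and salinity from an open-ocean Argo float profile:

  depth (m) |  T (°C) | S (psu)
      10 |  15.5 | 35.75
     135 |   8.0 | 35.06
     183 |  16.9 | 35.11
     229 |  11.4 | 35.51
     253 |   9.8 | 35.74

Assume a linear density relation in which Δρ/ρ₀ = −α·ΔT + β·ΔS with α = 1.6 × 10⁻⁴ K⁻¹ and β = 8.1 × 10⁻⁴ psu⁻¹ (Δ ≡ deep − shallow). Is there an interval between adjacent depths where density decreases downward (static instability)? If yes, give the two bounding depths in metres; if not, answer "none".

135–183 m

Evaluate Δρ/ρ₀ = −αΔT + βΔS across each adjacent pair:
  10–135 m: −αΔT+βΔS = −(1.6 × 10⁻⁴)(-7.5)+(8.1 × 10⁻⁴)(-0.69) = 6.4 × 10⁻⁴ → stable
  135–183 m: −αΔT+βΔS = −(1.6 × 10⁻⁴)(+8.9)+(8.1 × 10⁻⁴)(+0.05) = -1.4 × 10⁻³ → UNSTABLE
  183–229 m: −αΔT+βΔS = −(1.6 × 10⁻⁴)(-5.5)+(8.1 × 10⁻⁴)(+0.40) = 1.2 × 10⁻³ → stable
  229–253 m: −αΔT+βΔS = −(1.6 × 10⁻⁴)(-1.6)+(8.1 × 10⁻⁴)(+0.23) = 4.4 × 10⁻⁴ → stable
The 135–183 m interval has Δρ < 0: lighter water underlies denser water.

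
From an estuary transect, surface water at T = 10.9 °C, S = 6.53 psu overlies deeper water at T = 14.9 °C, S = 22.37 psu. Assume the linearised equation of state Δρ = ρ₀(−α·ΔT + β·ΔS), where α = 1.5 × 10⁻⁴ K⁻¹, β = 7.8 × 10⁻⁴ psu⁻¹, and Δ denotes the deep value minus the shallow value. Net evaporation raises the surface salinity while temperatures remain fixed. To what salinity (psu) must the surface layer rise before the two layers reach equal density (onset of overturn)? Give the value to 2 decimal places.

Neutral buoyancy requires −α(T_deep − T_surf) + β(S_deep − S_surf′) = 0.
S_surf′ = S_deep − (α/β)·ΔT = 22.37 − (1.5 × 10⁻⁴/7.8 × 10⁻⁴)·(+4.0) = 21.6008 psu.
Increase required: 21.6008 − 6.53 = 15.0708 psu.

21.60 psu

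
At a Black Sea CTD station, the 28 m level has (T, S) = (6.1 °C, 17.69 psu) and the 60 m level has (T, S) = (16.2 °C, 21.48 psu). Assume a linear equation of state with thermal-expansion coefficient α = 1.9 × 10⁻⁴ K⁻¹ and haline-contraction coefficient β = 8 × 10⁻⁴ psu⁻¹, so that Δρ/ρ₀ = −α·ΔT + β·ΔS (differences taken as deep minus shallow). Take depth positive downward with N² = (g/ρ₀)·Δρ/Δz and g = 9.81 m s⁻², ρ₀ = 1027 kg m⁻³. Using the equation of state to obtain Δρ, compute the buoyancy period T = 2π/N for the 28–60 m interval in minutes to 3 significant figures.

5.67 min

ΔT = +10.1 K, ΔS = +3.79 psu (deep − shallow).
Δρ/ρ₀ = −αΔT + βΔS = -1.919 × 10⁻³ + 3.032 × 10⁻³ = 1.113 × 10⁻³, so Δρ ≈ 1.143 kg m⁻³.
N² = (g/ρ₀)·Δρ/Δz = g·(Δρ/ρ₀)/Δz = 9.81 × 1.113 × 10⁻³ / 32 = 3.4120 × 10⁻⁴ s⁻².
N = √(3.4120 × 10⁻⁴) = 0.018472 rad s⁻¹ → T = 2π/N = 340.15 s = 5.6692 min ≈ 5.67 min.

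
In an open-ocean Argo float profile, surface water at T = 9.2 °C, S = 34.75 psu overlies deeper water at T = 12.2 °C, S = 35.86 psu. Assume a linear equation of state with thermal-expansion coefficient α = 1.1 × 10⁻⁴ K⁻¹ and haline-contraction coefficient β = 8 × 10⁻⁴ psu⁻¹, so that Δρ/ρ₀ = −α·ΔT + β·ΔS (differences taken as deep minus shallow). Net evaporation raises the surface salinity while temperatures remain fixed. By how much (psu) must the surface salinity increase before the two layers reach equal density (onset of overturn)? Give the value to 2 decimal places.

Neutral buoyancy requires −α(T_deep − T_surf) + β(S_deep − S_surf′) = 0.
S_surf′ = S_deep − (α/β)·ΔT = 35.86 − (1.1 × 10⁻⁴/8 × 10⁻⁴)·(+3.0) = 35.4475 psu.
Increase required: 35.4475 − 34.75 = 0.6975 psu.

0.70 psu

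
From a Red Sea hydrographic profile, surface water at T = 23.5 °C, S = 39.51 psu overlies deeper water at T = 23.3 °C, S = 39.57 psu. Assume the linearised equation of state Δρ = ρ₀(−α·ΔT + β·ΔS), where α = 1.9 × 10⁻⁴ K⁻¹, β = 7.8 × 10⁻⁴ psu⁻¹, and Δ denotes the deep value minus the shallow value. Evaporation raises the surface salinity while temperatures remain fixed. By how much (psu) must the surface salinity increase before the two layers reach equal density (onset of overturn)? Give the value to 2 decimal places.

Neutral buoyancy requires −α(T_deep − T_surf) + β(S_deep − S_surf′) = 0.
S_surf′ = S_deep − (α/β)·ΔT = 39.57 − (1.9 × 10⁻⁴/7.8 × 10⁻⁴)·(-0.2) = 39.6187 psu.
Increase required: 39.6187 − 39.51 = 0.1087 psu.

0.11 psu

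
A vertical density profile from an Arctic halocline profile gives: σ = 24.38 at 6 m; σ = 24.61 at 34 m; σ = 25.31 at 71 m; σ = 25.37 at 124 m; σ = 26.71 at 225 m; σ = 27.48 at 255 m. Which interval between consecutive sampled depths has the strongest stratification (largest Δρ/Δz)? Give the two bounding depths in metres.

225–255 m

Compute the density gradient over each adjacent pair:
  6–34 m: Δρ/Δz = 0.23/28 = 8.2 × 10⁻³ kg m⁻⁴
  34–71 m: Δρ/Δz = 0.70/37 = 0.019 kg m⁻⁴
  71–124 m: Δρ/Δz = 0.06/53 = 1.1 × 10⁻³ kg m⁻⁴
  124–225 m: Δρ/Δz = 1.34/101 = 0.013 kg m⁻⁴
  225–255 m: Δρ/Δz = 0.77/30 = 0.026 kg m⁻⁴
The largest gradient is in the 225–255 m interval — the pycnocline.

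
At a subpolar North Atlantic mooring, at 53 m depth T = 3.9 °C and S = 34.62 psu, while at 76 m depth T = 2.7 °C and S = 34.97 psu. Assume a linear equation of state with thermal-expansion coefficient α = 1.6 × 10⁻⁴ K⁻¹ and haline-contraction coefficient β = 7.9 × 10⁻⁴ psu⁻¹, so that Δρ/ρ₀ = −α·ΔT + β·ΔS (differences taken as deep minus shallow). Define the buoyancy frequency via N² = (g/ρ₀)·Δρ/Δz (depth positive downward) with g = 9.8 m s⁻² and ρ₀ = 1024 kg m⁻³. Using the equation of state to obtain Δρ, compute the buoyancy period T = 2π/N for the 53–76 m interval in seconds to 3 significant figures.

445 s

ΔT = -1.2 K, ΔS = +0.35 psu (deep − shallow).
Δρ/ρ₀ = −αΔT + βΔS = 1.92 × 10⁻⁴ + 2.765 × 10⁻⁴ = 4.685 × 10⁻⁴, so Δρ ≈ 0.4797 kg m⁻³.
N² = (g/ρ₀)·Δρ/Δz = g·(Δρ/ρ₀)/Δz = 9.8 × 4.685 × 10⁻⁴ / 23 = 1.9962 × 10⁻⁴ s⁻².
N = √(1.9962 × 10⁻⁴) = 0.014129 rad s⁻¹ → T = 2π/N = 444.70 s ≈ 445 s.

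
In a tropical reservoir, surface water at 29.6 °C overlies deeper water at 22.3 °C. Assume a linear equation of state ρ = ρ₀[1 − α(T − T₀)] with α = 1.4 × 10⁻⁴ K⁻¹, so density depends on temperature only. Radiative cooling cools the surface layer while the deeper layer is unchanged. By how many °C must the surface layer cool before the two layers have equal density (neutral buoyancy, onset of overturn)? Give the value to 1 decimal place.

With temperature the only control, equal density requires T_surf′ = T_deep.
T_surf′ = 22.3 °C.
Cooling required: 29.6 − 22.3 = 7.3 °C.

7.3 °C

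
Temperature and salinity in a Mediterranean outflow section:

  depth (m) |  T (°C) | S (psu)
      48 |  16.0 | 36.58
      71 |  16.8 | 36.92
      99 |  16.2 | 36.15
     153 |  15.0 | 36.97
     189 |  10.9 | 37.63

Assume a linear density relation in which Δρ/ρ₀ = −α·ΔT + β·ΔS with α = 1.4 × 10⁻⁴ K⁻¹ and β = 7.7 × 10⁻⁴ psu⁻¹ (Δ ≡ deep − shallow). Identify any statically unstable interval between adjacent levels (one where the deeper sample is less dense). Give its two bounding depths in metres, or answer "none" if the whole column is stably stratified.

Evaluate Δρ/ρ₀ = −αΔT + βΔS across each adjacent pair:
  48–71 m: −αΔT+βΔS = −(1.4 × 10⁻⁴)(+0.8)+(7.7 × 10⁻⁴)(+0.34) = 1.5 × 10⁻⁴ → stable
  71–99 m: −αΔT+βΔS = −(1.4 × 10⁻⁴)(-0.6)+(7.7 × 10⁻⁴)(-0.77) = -5.1 × 10⁻⁴ → UNSTABLE
  99–153 m: −αΔT+βΔS = −(1.4 × 10⁻⁴)(-1.2)+(7.7 × 10⁻⁴)(+0.82) = 8.0 × 10⁻⁴ → stable
  153–189 m: −αΔT+βΔS = −(1.4 × 10⁻⁴)(-4.1)+(7.7 × 10⁻⁴)(+0.66) = 1.1 × 10⁻³ → stable
The 71–99 m interval has Δρ < 0: lighter water underlies denser water.

71–99 m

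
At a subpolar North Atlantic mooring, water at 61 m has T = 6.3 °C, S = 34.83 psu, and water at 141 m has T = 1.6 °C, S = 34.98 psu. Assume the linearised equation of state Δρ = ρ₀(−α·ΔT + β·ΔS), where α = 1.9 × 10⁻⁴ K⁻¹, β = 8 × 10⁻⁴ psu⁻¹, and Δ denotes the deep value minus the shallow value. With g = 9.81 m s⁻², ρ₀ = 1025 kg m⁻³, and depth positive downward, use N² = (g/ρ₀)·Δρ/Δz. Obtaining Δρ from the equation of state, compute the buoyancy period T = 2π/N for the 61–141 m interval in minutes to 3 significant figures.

ΔT = -4.7 K, ΔS = +0.15 psu (deep − shallow).
Δρ/ρ₀ = −αΔT + βΔS = 8.93 × 10⁻⁴ + 1.20 × 10⁻⁴ = 1.013 × 10⁻³, so Δρ ≈ 1.038 kg m⁻³.
N² = (g/ρ₀)·Δρ/Δz = g·(Δρ/ρ₀)/Δz = 9.81 × 1.013 × 10⁻³ / 80 = 1.2422 × 10⁻⁴ s⁻².
N = √(1.2422 × 10⁻⁴) = 0.011145 rad s⁻¹ → T = 2π/N = 563.77 s = 9.3962 min ≈ 9.40 min.

9.40 min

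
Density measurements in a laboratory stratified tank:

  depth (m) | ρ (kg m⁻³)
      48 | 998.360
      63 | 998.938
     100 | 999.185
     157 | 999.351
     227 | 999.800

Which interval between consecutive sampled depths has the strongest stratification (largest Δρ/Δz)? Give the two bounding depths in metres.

Compute the density gradient over each adjacent pair:
  48–63 m: Δρ/Δz = 0.578/15 = 0.039 kg m⁻⁴
  63–100 m: Δρ/Δz = 0.247/37 = 6.7 × 10⁻³ kg m⁻⁴
  100–157 m: Δρ/Δz = 0.166/57 = 2.9 × 10⁻³ kg m⁻⁴
  157–227 m: Δρ/Δz = 0.449/70 = 6.4 × 10⁻³ kg m⁻⁴
The largest gradient is in the 48–63 m interval — the pycnocline.

48–63 m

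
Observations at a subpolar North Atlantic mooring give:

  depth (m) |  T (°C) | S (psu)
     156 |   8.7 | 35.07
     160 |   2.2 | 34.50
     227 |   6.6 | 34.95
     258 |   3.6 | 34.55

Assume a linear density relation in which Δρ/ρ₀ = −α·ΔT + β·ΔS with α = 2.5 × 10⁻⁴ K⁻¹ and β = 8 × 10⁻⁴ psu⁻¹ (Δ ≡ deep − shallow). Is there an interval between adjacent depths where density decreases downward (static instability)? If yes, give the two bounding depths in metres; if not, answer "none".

Evaluate Δρ/ρ₀ = −αΔT + βΔS across each adjacent pair:
  156–160 m: −αΔT+βΔS = −(2.5 × 10⁻⁴)(-6.5)+(8 × 10⁻⁴)(-0.57) = 1.2 × 10⁻³ → stable
  160–227 m: −αΔT+βΔS = −(2.5 × 10⁻⁴)(+4.4)+(8 × 10⁻⁴)(+0.45) = -7.4 × 10⁻⁴ → UNSTABLE
  227–258 m: −αΔT+βΔS = −(2.5 × 10⁻⁴)(-3.0)+(8 × 10⁻⁴)(-0.40) = 4.3 × 10⁻⁴ → stable
The 160–227 m interval has Δρ < 0: lighter water underlies denser water.

160–227 m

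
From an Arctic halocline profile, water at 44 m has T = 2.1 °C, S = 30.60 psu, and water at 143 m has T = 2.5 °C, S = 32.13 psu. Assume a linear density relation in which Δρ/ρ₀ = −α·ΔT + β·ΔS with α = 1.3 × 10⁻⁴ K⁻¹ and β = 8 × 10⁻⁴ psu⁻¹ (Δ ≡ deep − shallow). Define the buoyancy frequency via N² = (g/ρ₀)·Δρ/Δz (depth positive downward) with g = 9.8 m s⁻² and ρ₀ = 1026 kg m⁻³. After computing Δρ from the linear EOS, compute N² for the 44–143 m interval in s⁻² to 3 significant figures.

ΔT = +0.4 K, ΔS = +1.53 psu (deep − shallow).
Δρ/ρ₀ = −αΔT + βΔS = -5.20 × 10⁻⁵ + 1.224 × 10⁻³ = 1.172 × 10⁻³, so Δρ ≈ 1.202 kg m⁻³.
N² = (g/ρ₀)·Δρ/Δz = g·(Δρ/ρ₀)/Δz = 9.8 × 1.172 × 10⁻³ / 99 = 1.1602 × 10⁻⁴ s⁻² ≈ 1.16 × 10⁻⁴ s⁻².

1.16 × 10⁻⁴ s⁻²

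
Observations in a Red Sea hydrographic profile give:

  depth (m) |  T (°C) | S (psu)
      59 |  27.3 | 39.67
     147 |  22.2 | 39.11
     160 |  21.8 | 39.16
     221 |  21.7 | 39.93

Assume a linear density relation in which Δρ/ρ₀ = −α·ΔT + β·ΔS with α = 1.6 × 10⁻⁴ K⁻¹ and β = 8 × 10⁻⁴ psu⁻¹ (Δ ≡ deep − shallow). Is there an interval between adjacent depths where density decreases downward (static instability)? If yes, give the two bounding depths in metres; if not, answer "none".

Evaluate Δρ/ρ₀ = −αΔT + βΔS across each adjacent pair:
  59–147 m: −αΔT+βΔS = −(1.6 × 10⁻⁴)(-5.1)+(8 × 10⁻⁴)(-0.56) = 3.7 × 10⁻⁴ → stable
  147–160 m: −αΔT+βΔS = −(1.6 × 10⁻⁴)(-0.4)+(8 × 10⁻⁴)(+0.05) = 1.0 × 10⁻⁴ → stable
  160–221 m: −αΔT+βΔS = −(1.6 × 10⁻⁴)(-0.1)+(8 × 10⁻⁴)(+0.77) = 6.3 × 10⁻⁴ → stable
Every interval has Δρ > 0: the column is stably stratified throughout.

none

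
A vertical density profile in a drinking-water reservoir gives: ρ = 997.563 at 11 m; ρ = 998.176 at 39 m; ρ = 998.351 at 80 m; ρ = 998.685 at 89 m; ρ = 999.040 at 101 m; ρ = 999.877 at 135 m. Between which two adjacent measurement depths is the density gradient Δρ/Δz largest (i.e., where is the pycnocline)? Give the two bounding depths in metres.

80–89 m

Compute the density gradient over each adjacent pair:
  11–39 m: Δρ/Δz = 0.613/28 = 0.022 kg m⁻⁴
  39–80 m: Δρ/Δz = 0.175/41 = 4.3 × 10⁻³ kg m⁻⁴
  80–89 m: Δρ/Δz = 0.334/9 = 0.037 kg m⁻⁴
  89–101 m: Δρ/Δz = 0.355/12 = 0.030 kg m⁻⁴
  101–135 m: Δρ/Δz = 0.837/34 = 0.025 kg m⁻⁴
The largest gradient is in the 80–89 m interval — the pycnocline.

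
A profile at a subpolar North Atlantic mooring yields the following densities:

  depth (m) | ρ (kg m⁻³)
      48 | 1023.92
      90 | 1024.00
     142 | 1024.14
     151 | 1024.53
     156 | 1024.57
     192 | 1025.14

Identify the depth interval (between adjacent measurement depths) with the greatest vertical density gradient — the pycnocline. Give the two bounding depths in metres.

Compute the density gradient over each adjacent pair:
  48–90 m: Δρ/Δz = 0.08/42 = 1.9 × 10⁻³ kg m⁻⁴
  90–142 m: Δρ/Δz = 0.14/52 = 2.7 × 10⁻³ kg m⁻⁴
  142–151 m: Δρ/Δz = 0.39/9 = 0.043 kg m⁻⁴
  151–156 m: Δρ/Δz = 0.04/5 = 8.0 × 10⁻³ kg m⁻⁴
  156–192 m: Δρ/Δz = 0.57/36 = 0.016 kg m⁻⁴
The largest gradient is in the 142–151 m interval — the pycnocline.

142–151 m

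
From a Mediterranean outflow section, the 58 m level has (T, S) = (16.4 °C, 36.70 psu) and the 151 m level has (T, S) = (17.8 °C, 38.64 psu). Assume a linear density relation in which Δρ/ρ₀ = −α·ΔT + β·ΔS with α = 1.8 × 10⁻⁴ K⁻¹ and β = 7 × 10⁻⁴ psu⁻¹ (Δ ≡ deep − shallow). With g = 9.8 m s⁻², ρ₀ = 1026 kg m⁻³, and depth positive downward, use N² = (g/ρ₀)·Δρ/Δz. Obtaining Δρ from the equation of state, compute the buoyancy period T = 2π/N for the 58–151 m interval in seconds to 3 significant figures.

ΔT = +1.4 K, ΔS = +1.94 psu (deep − shallow).
Δρ/ρ₀ = −αΔT + βΔS = -2.52 × 10⁻⁴ + 1.358 × 10⁻³ = 1.106 × 10⁻³, so Δρ ≈ 1.135 kg m⁻³.
N² = (g/ρ₀)·Δρ/Δz = g·(Δρ/ρ₀)/Δz = 9.8 × 1.106 × 10⁻³ / 93 = 1.1655 × 10⁻⁴ s⁻².
N = √(1.1655 × 10⁻⁴) = 0.010796 rad s⁻¹ → T = 2π/N = 581.99 s ≈ 582 s.

582 s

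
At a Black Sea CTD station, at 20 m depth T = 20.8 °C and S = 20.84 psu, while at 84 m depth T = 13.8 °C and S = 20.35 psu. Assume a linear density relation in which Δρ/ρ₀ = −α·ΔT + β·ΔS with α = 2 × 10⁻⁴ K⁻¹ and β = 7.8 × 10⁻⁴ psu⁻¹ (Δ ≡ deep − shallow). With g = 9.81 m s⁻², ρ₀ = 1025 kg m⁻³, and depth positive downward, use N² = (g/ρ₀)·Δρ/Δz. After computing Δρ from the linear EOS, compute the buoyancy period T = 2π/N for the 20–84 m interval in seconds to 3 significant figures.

ΔT = -7.0 K, ΔS = -0.49 psu (deep − shallow).
Δρ/ρ₀ = −αΔT + βΔS = 1.40 × 10⁻³ − 3.822 × 10⁻⁴ = 1.0178 × 10⁻³, so Δρ ≈ 1.043 kg m⁻³.
N² = (g/ρ₀)·Δρ/Δz = g·(Δρ/ρ₀)/Δz = 9.81 × 1.0178 × 10⁻³ / 64 = 1.5601 × 10⁻⁴ s⁻².
N = √(1.5601 × 10⁻⁴) = 0.012490 rad s⁻¹ → T = 2π/N = 503.06 s ≈ 503 s.

503 s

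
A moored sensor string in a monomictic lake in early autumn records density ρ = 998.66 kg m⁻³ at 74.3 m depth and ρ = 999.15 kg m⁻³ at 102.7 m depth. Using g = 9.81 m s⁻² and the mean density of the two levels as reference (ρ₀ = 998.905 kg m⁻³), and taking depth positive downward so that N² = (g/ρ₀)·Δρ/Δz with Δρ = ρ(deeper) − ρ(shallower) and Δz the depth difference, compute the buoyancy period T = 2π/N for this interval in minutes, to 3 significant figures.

Δρ = 999.15 − 998.66 = 0.49 kg m⁻³ over Δz = 102.7 − 74.3 = 28.4 m.
N² = (9.81/998.905) × (0.49/28.4) = 1.6944 × 10⁻⁴ s⁻².
N = √(1.6944 × 10⁻⁴) = 0.013017 rad s⁻¹, so T = 2π/N = 482.69 s = 8.0448 min ≈ 8.04 min.

8.04 min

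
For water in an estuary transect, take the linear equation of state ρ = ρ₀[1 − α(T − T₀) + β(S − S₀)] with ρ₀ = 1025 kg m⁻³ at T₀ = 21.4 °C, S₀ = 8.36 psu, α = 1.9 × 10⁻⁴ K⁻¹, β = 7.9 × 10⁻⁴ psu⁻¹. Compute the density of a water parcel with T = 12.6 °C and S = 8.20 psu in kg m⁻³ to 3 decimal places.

T − T₀ = -8.8 K, S − S₀ = -0.16 psu.
Bracket = 1 − α·(-8.8) + β·(-0.16) = 1 + (1.5456 × 10⁻³) = 1.0015456.
ρ = 1025 × 1.0015456 = 1026.584 kg m⁻³.

1026.584 kg m⁻³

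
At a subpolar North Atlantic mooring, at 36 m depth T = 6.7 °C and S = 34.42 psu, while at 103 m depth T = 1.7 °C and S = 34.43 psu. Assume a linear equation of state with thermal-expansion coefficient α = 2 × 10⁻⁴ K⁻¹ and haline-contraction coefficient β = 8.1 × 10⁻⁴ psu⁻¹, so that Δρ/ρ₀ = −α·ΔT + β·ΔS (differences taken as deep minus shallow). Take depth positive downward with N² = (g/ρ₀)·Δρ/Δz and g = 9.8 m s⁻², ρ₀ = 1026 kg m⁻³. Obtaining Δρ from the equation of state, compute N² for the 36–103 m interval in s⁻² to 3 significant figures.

ΔT = -5.0 K, ΔS = +0.01 psu (deep − shallow).
Δρ/ρ₀ = −αΔT + βΔS = 1.00 × 10⁻³ + 8.10 × 10⁻⁶ = 1.0081 × 10⁻³, so Δρ ≈ 1.034 kg m⁻³.
N² = (g/ρ₀)·Δρ/Δz = g·(Δρ/ρ₀)/Δz = 9.8 × 1.0081 × 10⁻³ / 67 = 1.4745 × 10⁻⁴ s⁻² ≈ 1.47 × 10⁻⁴ s⁻².

1.47 × 10⁻⁴ s⁻²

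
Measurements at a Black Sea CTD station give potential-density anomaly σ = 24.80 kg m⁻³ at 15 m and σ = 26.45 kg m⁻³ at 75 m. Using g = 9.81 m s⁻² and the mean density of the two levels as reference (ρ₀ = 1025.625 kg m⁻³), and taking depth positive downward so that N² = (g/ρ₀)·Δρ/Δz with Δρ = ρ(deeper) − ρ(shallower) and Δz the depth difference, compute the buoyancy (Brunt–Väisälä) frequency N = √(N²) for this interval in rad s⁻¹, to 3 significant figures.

Δρ = 1026.45 − 1024.80 = 1.65 kg m⁻³ over Δz = 75 − 15 = 60 m.
N² = (9.81/1025.625) × (1.65/60) = 2.6303 × 10⁻⁴ s⁻².
N = √(2.6303 × 10⁻⁴) = 0.016218 rad s⁻¹ ≈ 0.0162 rad s⁻¹.

0.0162 rad s⁻¹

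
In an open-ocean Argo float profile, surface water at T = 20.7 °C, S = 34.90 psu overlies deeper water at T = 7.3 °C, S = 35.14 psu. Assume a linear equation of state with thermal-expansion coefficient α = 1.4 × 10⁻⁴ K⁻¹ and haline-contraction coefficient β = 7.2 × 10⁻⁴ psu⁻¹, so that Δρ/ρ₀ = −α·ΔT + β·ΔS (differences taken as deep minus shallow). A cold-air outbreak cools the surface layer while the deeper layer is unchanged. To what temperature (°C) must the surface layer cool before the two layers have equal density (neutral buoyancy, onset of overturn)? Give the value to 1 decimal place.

Neutral buoyancy requires Δρ = 0, i.e. −α(T_deep − T_surf′) + β(S_deep − S_surf) = 0.
T_surf′ = T_deep − (β/α)·ΔS = 7.3 − (7.2 × 10⁻⁴/1.4 × 10⁻⁴)·(+0.24) = 6.066 °C.
Cooling required: 20.7 − (6.066) = 14.634 °C.

6.1 °C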